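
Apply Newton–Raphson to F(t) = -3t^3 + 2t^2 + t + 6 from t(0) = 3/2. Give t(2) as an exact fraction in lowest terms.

2020983/1242002

F'(t) = -9t^2 + 4t + 1.
F(3/2) = 15/8, F'(3/2) = -53/4, so t(1) = (3/2) - (15/8)/(-53/4) = 87/53.
F(87/53) = -35550/148877, F'(87/53) = -46868/2809, so t(2) = (87/53) - (-35550/148877)/(-46868/2809) = 2020983/1242002.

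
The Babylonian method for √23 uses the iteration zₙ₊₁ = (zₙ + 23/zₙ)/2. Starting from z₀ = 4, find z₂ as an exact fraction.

2993/624

z₁ = (4 + 23/4)/2 = 39/8.
z₂ = (39/8 + 23/(39/8))/2 = 2993/624.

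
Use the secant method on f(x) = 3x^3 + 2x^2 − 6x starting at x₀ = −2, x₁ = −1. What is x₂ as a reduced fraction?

f(−2) = −4, f(−1) = 5. x₂ = (−1) − 5·((−1) − (−2))/(5 − (−4)) = −14/9.

−14/9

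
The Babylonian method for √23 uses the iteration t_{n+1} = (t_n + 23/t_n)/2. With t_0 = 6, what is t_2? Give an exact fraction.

t_1 = (6 + 23/6)/2 = 59/12.
t_2 = (59/12 + 23/(59/12))/2 = 6793/1416.

6793/1416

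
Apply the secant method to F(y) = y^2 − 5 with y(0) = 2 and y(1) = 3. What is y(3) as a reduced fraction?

F(2) = −1, F(3) = 4. y(2) = 3 − 4·(3 − 2)/(4 − (−1)) = 11/5.
F(3) = 4, F(11/5) = −4/25. y(3) = (11/5) − (−4/25)·((11/5) − 3)/((−4/25) − 4) = 29/13.

29/13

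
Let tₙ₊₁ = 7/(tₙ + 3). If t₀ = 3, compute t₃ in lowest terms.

175/117

t₁ = 7/(3 + 3) = 7/6.
t₂ = 7/(7/6 + 3) = 42/25.
t₃ = 7/(42/25 + 3) = 175/117.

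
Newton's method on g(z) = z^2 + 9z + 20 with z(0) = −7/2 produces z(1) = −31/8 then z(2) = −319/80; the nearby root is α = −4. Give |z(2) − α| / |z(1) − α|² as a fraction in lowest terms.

4/5

z(1) − α = −31/8 − (−4) = −31/8 + 4 = 1/8, so |z(1) − α| = 1/8.
z(2) − α = −319/80 − (−4) = −319/80 + 4 = 1/80, so |z(2) − α| = 1/80.
|z(1) − α|² = 1/64.
Ratio = (1/80) / (1/64) = 4/5.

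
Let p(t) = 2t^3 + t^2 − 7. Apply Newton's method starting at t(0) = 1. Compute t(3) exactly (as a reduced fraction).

398093/290862

p'(t) = 6t^2 + 2t.
p(1) = −4, p'(1) = 8, so t(1) = 1 − (−4)/8 = 3/2.
p(3/2) = 2, p'(3/2) = 33/2, so t(2) = (3/2) − 2/(33/2) = 91/66.
p(91/66) = 5152/35937, p'(91/66) = 10283/726, so t(3) = (91/66) − (5152/35937)/(10283/726) = 398093/290862.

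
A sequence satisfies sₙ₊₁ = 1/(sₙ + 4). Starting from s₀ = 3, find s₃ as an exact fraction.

s₁ = 1/(3 + 4) = 1/7.
s₂ = 1/(1/7 + 4) = 7/29.
s₃ = 1/(7/29 + 4) = 29/123.

29/123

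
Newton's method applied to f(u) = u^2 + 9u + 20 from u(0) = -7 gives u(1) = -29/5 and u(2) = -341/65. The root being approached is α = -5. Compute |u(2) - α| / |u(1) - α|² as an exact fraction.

u(1) - α = -29/5 - (-5) = -29/5 + 5 = -4/5, so |u(1) - α| = 4/5.
u(2) - α = -341/65 - (-5) = -341/65 + 5 = -16/65, so |u(2) - α| = 16/65.
|u(1) - α|² = 16/25.
Ratio = (16/65) / (16/25) = 5/13.

5/13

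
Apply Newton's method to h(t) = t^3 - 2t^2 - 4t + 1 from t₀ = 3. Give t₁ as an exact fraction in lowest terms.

h'(t) = 3t^2 - 4t - 4.
h(3) = -2, h'(3) = 11, so t₁ = 3 - (-2)/11 = 35/11.

35/11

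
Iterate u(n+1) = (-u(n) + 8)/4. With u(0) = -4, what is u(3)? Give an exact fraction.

u(1) = (-(-4) + 8)/4 = 3.
u(2) = (-3 + 8)/4 = 5/4.
u(3) = (-(5/4) + 8)/4 = 27/16.

27/16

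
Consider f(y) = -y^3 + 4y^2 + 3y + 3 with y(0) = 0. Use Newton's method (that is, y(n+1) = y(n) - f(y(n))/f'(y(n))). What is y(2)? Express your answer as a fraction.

-3/8

f'(y) = -3y^2 + 8y + 3.
f(0) = 3, f'(0) = 3, so y(1) = 0 - 3/3 = -1.
f(-1) = 5, f'(-1) = -8, so y(2) = (-1) - 5/(-8) = -3/8.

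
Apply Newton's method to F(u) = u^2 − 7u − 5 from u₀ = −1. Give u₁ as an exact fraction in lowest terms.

F'(u) = 2u − 7.
F(−1) = 3, F'(−1) = −9, so u₁ = (−1) − 3/(−9) = −2/3.

−2/3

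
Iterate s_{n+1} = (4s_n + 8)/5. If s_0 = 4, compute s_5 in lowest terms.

s_1 = (4·4 + 8)/5 = 24/5.
s_2 = (4·(24/5) + 8)/5 = 136/25.
s_3 = (4·(136/25) + 8)/5 = 744/125.
s_4 = (4·(744/125) + 8)/5 = 3976/625.
s_5 = (4·(3976/625) + 8)/5 = 20904/3125.

20904/3125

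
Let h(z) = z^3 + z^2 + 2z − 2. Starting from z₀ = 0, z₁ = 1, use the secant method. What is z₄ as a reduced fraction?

h(0) = −2, h(1) = 2. z₂ = 1 − 2·(1 − 0)/(2 − (−2)) = 1/2.
h(1) = 2, h(1/2) = −5/8. z₃ = (1/2) − (−5/8)·((1/2) − 1)/((−5/8) − 2) = 13/21.
h(1/2) = −5/8, h(13/21) = −1310/9261. z₄ = (13/21) − (−1310/9261)·((13/21) − (1/2))/((−1310/9261) − (−5/8)) = 937/1433.

937/1433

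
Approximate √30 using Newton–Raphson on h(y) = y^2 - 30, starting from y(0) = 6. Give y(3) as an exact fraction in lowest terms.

116161/21208

h'(y) = 2y.
h(6) = 6, h'(6) = 12, so y(1) = 6 - 6/12 = 11/2.
h(11/2) = 1/4, h'(11/2) = 11, so y(2) = (11/2) - (1/4)/11 = 241/44.
h(241/44) = 1/1936, h'(241/44) = 241/22, so y(3) = (241/44) - (1/1936)/(241/22) = 116161/21208.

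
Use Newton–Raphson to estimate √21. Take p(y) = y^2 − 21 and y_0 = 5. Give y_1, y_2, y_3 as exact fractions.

y_1 = 23/5, y_2 = 527/115, y_3 = 277727/60605

p'(y) = 2y.
p(5) = 4, p'(5) = 10, so y_1 = 5 − 4/10 = 23/5.
p(23/5) = 4/25, p'(23/5) = 46/5, so y_2 = (23/5) − (4/25)/(46/5) = 527/115.
p(527/115) = 4/13225, p'(527/115) = 1054/115, so y_3 = (527/115) − (4/13225)/(1054/115) = 277727/60605.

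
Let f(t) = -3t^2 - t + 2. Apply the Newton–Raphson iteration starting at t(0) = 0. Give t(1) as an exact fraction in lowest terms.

f'(t) = -6t - 1.
f(0) = 2, f'(0) = -1, so t(1) = 0 - 2/(-1) = 2.

2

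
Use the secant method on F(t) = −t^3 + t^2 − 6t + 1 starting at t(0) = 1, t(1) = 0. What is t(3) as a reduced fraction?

36/211

F(1) = −5, F(0) = 1. t(2) = 0 − 1·(0 − 1)/(1 − (−5)) = 1/6.
F(0) = 1, F(1/6) = 5/216. t(3) = (1/6) − (5/216)·((1/6) − 0)/((5/216) − 1) = 36/211.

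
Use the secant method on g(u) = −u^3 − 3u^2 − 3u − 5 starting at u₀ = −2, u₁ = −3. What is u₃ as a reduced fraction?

g(−2) = −3, g(−3) = 4. u₂ = (−3) − 4·((−3) − (−2))/(4 − (−3)) = −17/7.
g(−3) = 4, g(−17/7) = −372/343. u₃ = (−17/7) − (−372/343)·((−17/7) − (−3))/((−372/343) − 4) = −278/109.

−278/109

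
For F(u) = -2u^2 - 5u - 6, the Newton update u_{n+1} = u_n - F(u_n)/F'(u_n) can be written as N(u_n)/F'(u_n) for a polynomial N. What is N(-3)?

F'(u) = -4u - 5.
N(u) = u·F'(u) - F(u) = u·(-4u - 5) - (-2u^2 - 5u - 6) = -2u^2 + 6.
N(-3) = -12.

-12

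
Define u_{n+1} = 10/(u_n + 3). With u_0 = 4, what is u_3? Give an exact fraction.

u_1 = 10/(4 + 3) = 10/7.
u_2 = 10/(10/7 + 3) = 70/31.
u_3 = 10/(70/31 + 3) = 310/163.

310/163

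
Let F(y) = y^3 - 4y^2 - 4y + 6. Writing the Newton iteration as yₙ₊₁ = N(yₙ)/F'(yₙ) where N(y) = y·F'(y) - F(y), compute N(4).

58

F'(y) = 3y^2 - 8y - 4.
N(y) = y·F'(y) - F(y) = y·(3y^2 - 8y - 4) - (y^3 - 4y^2 - 4y + 6) = 2y^3 - 4y^2 - 6.
N(4) = 58.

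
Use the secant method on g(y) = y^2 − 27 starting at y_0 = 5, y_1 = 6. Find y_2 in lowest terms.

g(5) = −2, g(6) = 9. y_2 = 6 − 9·(6 − 5)/(9 − (−2)) = 57/11.

57/11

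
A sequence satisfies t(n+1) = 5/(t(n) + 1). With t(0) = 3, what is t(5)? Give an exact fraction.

t(1) = 5/(3 + 1) = 5/4.
t(2) = 5/(5/4 + 1) = 20/9.
t(3) = 5/(20/9 + 1) = 45/29.
t(4) = 5/(45/29 + 1) = 145/74.
t(5) = 5/(145/74 + 1) = 370/219.

370/219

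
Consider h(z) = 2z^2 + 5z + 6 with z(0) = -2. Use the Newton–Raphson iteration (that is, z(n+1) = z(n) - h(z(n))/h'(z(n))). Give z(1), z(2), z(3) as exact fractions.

z(1) = -2/3, z(2) = -46/21, z(3) = -1586/1659

h'(z) = 4z + 5.
h(-2) = 4, h'(-2) = -3, so z(1) = (-2) - 4/(-3) = -2/3.
h(-2/3) = 32/9, h'(-2/3) = 7/3, so z(2) = (-2/3) - (32/9)/(7/3) = -46/21.
h(-46/21) = 2048/441, h'(-46/21) = -79/21, so z(3) = (-46/21) - (2048/441)/(-79/21) = -1586/1659.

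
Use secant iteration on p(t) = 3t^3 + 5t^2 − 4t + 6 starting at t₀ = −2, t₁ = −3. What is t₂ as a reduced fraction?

−33/14

p(−2) = 10, p(−3) = −18. t₂ = (−3) − (−18)·((−3) − (−2))/((−18) − 10) = −33/14.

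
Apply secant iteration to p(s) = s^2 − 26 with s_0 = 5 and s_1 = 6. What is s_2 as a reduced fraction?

p(5) = −1, p(6) = 10. s_2 = 6 − 10·(6 − 5)/(10 − (−1)) = 56/11.

56/11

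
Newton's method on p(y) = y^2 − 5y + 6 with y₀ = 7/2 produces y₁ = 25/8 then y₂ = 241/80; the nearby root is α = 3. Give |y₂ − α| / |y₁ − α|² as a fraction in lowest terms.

4/5

y₁ − α = 25/8 − 3 = 1/8, so |y₁ − α| = 1/8.
y₂ − α = 241/80 − 3 = 1/80, so |y₂ − α| = 1/80.
|y₁ − α|² = 1/64.
Ratio = (1/80) / (1/64) = 4/5.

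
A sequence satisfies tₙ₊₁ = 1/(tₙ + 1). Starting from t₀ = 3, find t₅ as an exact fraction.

t₁ = 1/(3 + 1) = 1/4.
t₂ = 1/(1/4 + 1) = 4/5.
t₃ = 1/(4/5 + 1) = 5/9.
t₄ = 1/(5/9 + 1) = 9/14.
t₅ = 1/(9/14 + 1) = 14/23.

14/23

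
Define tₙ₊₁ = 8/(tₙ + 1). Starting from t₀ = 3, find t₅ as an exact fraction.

280/123

t₁ = 8/(3 + 1) = 2.
t₂ = 8/(2 + 1) = 8/3.
t₃ = 8/(8/3 + 1) = 24/11.
t₄ = 8/(24/11 + 1) = 88/35.
t₅ = 8/(88/35 + 1) = 280/123.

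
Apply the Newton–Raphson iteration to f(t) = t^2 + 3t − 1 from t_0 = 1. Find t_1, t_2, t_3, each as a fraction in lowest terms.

f'(t) = 2t + 3.
f(1) = 3, f'(1) = 5, so t_1 = 1 − 3/5 = 2/5.
f(2/5) = 9/25, f'(2/5) = 19/5, so t_2 = (2/5) − (9/25)/(19/5) = 29/95.
f(29/95) = 81/9025, f'(29/95) = 343/95, so t_3 = (29/95) − (81/9025)/(343/95) = 9866/32585.

t_1 = 2/5, t_2 = 29/95, t_3 = 9866/32585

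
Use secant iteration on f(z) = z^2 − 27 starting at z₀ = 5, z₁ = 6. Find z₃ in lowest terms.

213/41

f(5) = −2, f(6) = 9. z₂ = 6 − 9·(6 − 5)/(9 − (−2)) = 57/11.
f(6) = 9, f(57/11) = −18/121. z₃ = (57/11) − (−18/121)·((57/11) − 6)/((−18/121) − 9) = 213/41.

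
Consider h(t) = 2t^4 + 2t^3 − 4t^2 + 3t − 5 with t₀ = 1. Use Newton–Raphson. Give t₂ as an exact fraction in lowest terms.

43121/36723

h'(t) = 8t^3 + 6t^2 − 8t + 3.
h(1) = −2, h'(1) = 9, so t₁ = 1 − (−2)/9 = 11/9.
h(11/9) = 5288/6561, h'(11/9) = 12241/729, so t₂ = (11/9) − (5288/6561)/(12241/729) = 43121/36723.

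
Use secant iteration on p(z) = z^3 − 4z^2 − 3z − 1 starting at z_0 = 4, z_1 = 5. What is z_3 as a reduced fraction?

p(4) = −13, p(5) = 9. z_2 = 5 − 9·(5 − 4)/(9 − (−13)) = 101/22.
p(5) = 9, p(101/22) = −24687/10648. z_3 = (101/22) − (−24687/10648)·((101/22) − 5)/((−24687/10648) − 9) = 62599/13391.

62599/13391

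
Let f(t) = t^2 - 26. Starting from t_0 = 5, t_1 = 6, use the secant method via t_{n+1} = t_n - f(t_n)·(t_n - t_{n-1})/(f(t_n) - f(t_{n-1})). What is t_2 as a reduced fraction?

f(5) = -1, f(6) = 10. t_2 = 6 - 10·(6 - 5)/(10 - (-1)) = 56/11.

56/11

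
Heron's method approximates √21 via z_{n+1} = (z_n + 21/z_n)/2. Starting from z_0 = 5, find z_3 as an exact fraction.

277727/60605

z_1 = (5 + 21/5)/2 = 23/5.
z_2 = (23/5 + 21/(23/5))/2 = 527/115.
z_3 = (527/115 + 21/(527/115))/2 = 277727/60605.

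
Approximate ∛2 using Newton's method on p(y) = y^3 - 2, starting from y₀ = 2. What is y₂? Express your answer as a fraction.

35/27

p'(y) = 3y^2.
p(2) = 6, p'(2) = 12, so y₁ = 2 - 6/12 = 3/2.
p(3/2) = 11/8, p'(3/2) = 27/4, so y₂ = (3/2) - (11/8)/(27/4) = 35/27.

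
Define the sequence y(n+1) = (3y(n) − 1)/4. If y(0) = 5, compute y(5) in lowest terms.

217/512

y(1) = (3·5 − 1)/4 = 7/2.
y(2) = (3·(7/2) − 1)/4 = 19/8.
y(3) = (3·(19/8) − 1)/4 = 49/32.
y(4) = (3·(49/32) − 1)/4 = 115/128.
y(5) = (3·(115/128) − 1)/4 = 217/512.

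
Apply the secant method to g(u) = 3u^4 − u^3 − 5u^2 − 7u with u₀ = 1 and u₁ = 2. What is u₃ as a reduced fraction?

g(1) = −10, g(2) = 6. u₂ = 2 − 6·(2 − 1)/(6 − (−10)) = 13/8.
g(2) = 6, g(13/8) = −32565/4096. u₃ = (13/8) − (−32565/4096)·((13/8) − 2)/((−32565/4096) − 6) = 11674/6349.

11674/6349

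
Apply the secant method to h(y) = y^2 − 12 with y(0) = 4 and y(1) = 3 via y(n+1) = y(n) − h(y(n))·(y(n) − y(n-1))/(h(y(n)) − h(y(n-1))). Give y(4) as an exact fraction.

627/181

h(4) = 4, h(3) = −3. y(2) = 3 − (−3)·(3 − 4)/((−3) − 4) = 24/7.
h(3) = −3, h(24/7) = −12/49. y(3) = (24/7) − (−12/49)·((24/7) − 3)/((−12/49) − (−3)) = 52/15.
h(24/7) = −12/49, h(52/15) = 4/225. y(4) = (52/15) − (4/225)·((52/15) − (24/7))/((4/225) − (−12/49)) = 627/181.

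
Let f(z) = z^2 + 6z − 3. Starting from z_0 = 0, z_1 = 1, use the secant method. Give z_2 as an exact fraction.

3/7

f(0) = −3, f(1) = 4. z_2 = 1 − 4·(1 − 0)/(4 − (−3)) = 3/7.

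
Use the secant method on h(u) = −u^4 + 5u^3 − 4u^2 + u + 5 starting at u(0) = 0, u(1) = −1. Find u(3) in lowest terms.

−7240/11233

h(0) = 5, h(−1) = −6. u(2) = (−1) − (−6)·((−1) − 0)/((−6) − 5) = −5/11.
h(−1) = −6, h(−5/11) = 46950/14641. u(3) = (−5/11) − (46950/14641)·((−5/11) − (−1))/((46950/14641) − (−6)) = −7240/11233.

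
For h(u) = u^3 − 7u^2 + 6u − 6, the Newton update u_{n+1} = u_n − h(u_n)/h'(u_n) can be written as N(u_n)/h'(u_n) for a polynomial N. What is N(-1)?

h'(u) = 3u^2 − 14u + 6.
N(u) = u·h'(u) − h(u) = u·(3u^2 − 14u + 6) − (u^3 − 7u^2 + 6u − 6) = 2u^3 − 7u^2 + 6.
N(-1) = −3.

−3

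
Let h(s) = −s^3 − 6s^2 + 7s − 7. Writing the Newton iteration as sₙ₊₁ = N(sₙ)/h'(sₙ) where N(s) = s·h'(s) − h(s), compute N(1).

h'(s) = −3s^2 − 12s + 7.
N(s) = s·h'(s) − h(s) = s·(−3s^2 − 12s + 7) − (−s^3 − 6s^2 + 7s − 7) = −2s^3 − 6s^2 + 7.
N(1) = −1.

−1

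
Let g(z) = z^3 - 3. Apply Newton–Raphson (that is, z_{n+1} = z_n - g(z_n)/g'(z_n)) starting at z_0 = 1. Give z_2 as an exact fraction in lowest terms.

331/225

g'(z) = 3z^2.
g(1) = -2, g'(1) = 3, so z_1 = 1 - (-2)/3 = 5/3.
g(5/3) = 44/27, g'(5/3) = 25/3, so z_2 = (5/3) - (44/27)/(25/3) = 331/225.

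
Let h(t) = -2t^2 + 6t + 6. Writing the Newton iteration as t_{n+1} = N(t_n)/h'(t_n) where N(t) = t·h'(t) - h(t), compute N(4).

-38

h'(t) = -4t + 6.
N(t) = t·h'(t) - h(t) = t·(-4t + 6) - (-2t^2 + 6t + 6) = -2t^2 - 6.
N(4) = -38.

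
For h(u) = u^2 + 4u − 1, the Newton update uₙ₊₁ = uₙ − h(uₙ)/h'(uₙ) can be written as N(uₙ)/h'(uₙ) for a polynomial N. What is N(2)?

h'(u) = 2u + 4.
N(u) = u·h'(u) − h(u) = u·(2u + 4) − (u^2 + 4u − 1) = u^2 + 1.
N(2) = 5.

5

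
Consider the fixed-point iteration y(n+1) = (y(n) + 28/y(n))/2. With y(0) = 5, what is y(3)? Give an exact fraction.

y(1) = (5 + 28/5)/2 = 53/10.
y(2) = (53/10 + 28/(53/10))/2 = 5609/1060.
y(3) = (5609/1060 + 28/(5609/1060))/2 = 62921681/11891080.

62921681/11891080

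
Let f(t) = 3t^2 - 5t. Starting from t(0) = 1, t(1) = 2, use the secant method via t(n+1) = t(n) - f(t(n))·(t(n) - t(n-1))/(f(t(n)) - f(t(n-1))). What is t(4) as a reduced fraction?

162/97

f(1) = -2, f(2) = 2. t(2) = 2 - 2·(2 - 1)/(2 - (-2)) = 3/2.
f(2) = 2, f(3/2) = -3/4. t(3) = (3/2) - (-3/4)·((3/2) - 2)/((-3/4) - 2) = 18/11.
f(3/2) = -3/4, f(18/11) = -18/121. t(4) = (18/11) - (-18/121)·((18/11) - (3/2))/((-18/121) - (-3/4)) = 162/97.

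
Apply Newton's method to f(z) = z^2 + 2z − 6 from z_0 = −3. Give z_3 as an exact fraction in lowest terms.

f'(z) = 2z + 2.
f(−3) = −3, f'(−3) = −4, so z_1 = (−3) − (−3)/(−4) = −15/4.
f(−15/4) = 9/16, f'(−15/4) = −11/2, so z_2 = (−15/4) − (9/16)/(−11/2) = −321/88.
f(−321/88) = 81/7744, f'(−321/88) = −233/44, so z_3 = (−321/88) − (81/7744)/(−233/44) = −149505/41008.

−149505/41008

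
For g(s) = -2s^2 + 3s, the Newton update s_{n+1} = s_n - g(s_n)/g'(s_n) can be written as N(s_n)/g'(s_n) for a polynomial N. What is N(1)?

g'(s) = -4s + 3.
N(s) = s·g'(s) - g(s) = s·(-4s + 3) - (-2s^2 + 3s) = -2s^2.
N(1) = -2.

-2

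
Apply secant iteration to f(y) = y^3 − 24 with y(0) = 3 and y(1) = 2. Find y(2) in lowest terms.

f(3) = 3, f(2) = −16. y(2) = 2 − (−16)·(2 − 3)/((−16) − 3) = 54/19.

54/19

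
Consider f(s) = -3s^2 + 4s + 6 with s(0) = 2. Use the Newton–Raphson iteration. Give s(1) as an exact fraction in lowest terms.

9/4

f'(s) = -6s + 4.
f(2) = 2, f'(2) = -8, so s(1) = 2 - 2/(-8) = 9/4.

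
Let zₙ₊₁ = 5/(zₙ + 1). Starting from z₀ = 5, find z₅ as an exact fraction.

z₁ = 5/(5 + 1) = 5/6.
z₂ = 5/(5/6 + 1) = 30/11.
z₃ = 5/(30/11 + 1) = 55/41.
z₄ = 5/(55/41 + 1) = 205/96.
z₅ = 5/(205/96 + 1) = 480/301.

480/301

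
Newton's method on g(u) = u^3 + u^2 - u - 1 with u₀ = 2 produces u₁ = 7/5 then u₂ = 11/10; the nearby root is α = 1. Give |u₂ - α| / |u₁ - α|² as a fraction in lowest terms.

u₁ - α = 7/5 - 1 = 2/5, so |u₁ - α| = 2/5.
u₂ - α = 11/10 - 1 = 1/10, so |u₂ - α| = 1/10.
|u₁ - α|² = 4/25.
Ratio = (1/10) / (4/25) = 5/8.

5/8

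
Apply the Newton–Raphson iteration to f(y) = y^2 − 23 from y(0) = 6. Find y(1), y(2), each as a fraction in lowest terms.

f'(y) = 2y.
f(6) = 13, f'(6) = 12, so y(1) = 6 − 13/12 = 59/12.
f(59/12) = 169/144, f'(59/12) = 59/6, so y(2) = (59/12) − (169/144)/(59/6) = 6793/1416.

y(1) = 59/12, y(2) = 6793/1416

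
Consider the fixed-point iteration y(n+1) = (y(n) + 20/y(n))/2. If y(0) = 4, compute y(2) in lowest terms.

y(1) = (4 + 20/4)/2 = 9/2.
y(2) = (9/2 + 20/(9/2))/2 = 161/36.

161/36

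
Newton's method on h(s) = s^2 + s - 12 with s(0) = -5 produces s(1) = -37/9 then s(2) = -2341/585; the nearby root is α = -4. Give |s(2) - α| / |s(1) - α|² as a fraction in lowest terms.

s(1) - α = -37/9 - (-4) = -37/9 + 4 = -1/9, so |s(1) - α| = 1/9.
s(2) - α = -2341/585 - (-4) = -2341/585 + 4 = -1/585, so |s(2) - α| = 1/585.
|s(1) - α|² = 1/81.
Ratio = (1/585) / (1/81) = 9/65.

9/65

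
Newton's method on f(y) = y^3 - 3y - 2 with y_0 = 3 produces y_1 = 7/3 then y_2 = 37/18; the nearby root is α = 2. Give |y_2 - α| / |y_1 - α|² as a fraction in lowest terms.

y_1 - α = 7/3 - 2 = 1/3, so |y_1 - α| = 1/3.
y_2 - α = 37/18 - 2 = 1/18, so |y_2 - α| = 1/18.
|y_1 - α|² = 1/9.
Ratio = (1/18) / (1/9) = 1/2.

1/2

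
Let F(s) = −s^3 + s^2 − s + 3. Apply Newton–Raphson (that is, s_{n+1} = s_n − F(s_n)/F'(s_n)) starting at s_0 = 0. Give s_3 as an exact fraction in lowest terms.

25305/14531

F'(s) = −3s^2 + 2s − 1.
F(0) = 3, F'(0) = −1, so s_1 = 0 − 3/(−1) = 3.
F(3) = −18, F'(3) = −22, so s_2 = 3 − (−18)/(−22) = 24/11.
F(24/11) = −6399/1331, F'(24/11) = −1321/121, so s_3 = (24/11) − (−6399/1331)/(−1321/121) = 25305/14531.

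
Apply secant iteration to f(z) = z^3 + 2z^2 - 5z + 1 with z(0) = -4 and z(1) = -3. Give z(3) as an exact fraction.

f(-4) = -11, f(-3) = 7. z(2) = (-3) - 7·((-3) - (-4))/(7 - (-11)) = -61/18.
f(-3) = 7, f(-61/18) = 11627/5832. z(3) = (-61/18) - (11627/5832)·((-61/18) - (-3))/((11627/5832) - 7) = -14781/4171.

-14781/4171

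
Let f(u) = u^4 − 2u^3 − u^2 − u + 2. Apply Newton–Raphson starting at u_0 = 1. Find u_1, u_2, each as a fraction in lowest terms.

f'(u) = 4u^3 − 6u^2 − 2u − 1.
f(1) = −1, f'(1) = −5, so u_1 = 1 − (−1)/(−5) = 4/5.
f(4/5) = −34/625, f'(4/5) = −549/125, so u_2 = (4/5) − (−34/625)/(−549/125) = 2162/2745.

u_1 = 4/5, u_2 = 2162/2745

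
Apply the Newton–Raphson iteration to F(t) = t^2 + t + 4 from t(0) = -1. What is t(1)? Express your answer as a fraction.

F'(t) = 2t + 1.
F(-1) = 4, F'(-1) = -1, so t(1) = (-1) - 4/(-1) = 3.

3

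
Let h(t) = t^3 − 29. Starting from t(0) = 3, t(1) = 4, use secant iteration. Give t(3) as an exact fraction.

h(3) = −2, h(4) = 35. t(2) = 4 − 35·(4 − 3)/(35 − (−2)) = 113/37.
h(4) = 35, h(113/37) = −26040/50653. t(3) = (113/37) − (−26040/50653)·((113/37) − 4)/((−26040/50653) − 35) = 157673/51397.

157673/51397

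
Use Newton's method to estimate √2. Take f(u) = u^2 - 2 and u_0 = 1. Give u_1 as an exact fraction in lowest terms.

3/2

f'(u) = 2u.
f(1) = -1, f'(1) = 2, so u_1 = 1 - (-1)/2 = 3/2.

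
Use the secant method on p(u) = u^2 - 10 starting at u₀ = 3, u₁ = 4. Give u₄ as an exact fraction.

3488/1103

p(3) = -1, p(4) = 6. u₂ = 4 - 6·(4 - 3)/(6 - (-1)) = 22/7.
p(4) = 6, p(22/7) = -6/49. u₃ = (22/7) - (-6/49)·((22/7) - 4)/((-6/49) - 6) = 79/25.
p(22/7) = -6/49, p(79/25) = -9/625. u₄ = (79/25) - (-9/625)·((79/25) - (22/7))/((-9/625) - (-6/49)) = 3488/1103.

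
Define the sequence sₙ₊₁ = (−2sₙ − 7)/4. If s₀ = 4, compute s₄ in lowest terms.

s₁ = (−2·4 − 7)/4 = −15/4.
s₂ = (−2·(−15/4) − 7)/4 = 1/8.
s₃ = (−2·(1/8) − 7)/4 = −29/16.
s₄ = (−2·(−29/16) − 7)/4 = −27/32.

−27/32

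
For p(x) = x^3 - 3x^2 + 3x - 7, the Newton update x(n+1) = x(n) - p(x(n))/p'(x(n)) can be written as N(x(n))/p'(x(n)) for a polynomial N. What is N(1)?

p'(x) = 3x^2 - 6x + 3.
N(x) = x·p'(x) - p(x) = x·(3x^2 - 6x + 3) - (x^3 - 3x^2 + 3x - 7) = 2x^3 - 3x^2 + 7.
N(1) = 6.

6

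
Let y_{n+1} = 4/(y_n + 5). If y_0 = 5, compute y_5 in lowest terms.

3532/5035

y_1 = 4/(5 + 5) = 2/5.
y_2 = 4/(2/5 + 5) = 20/27.
y_3 = 4/(20/27 + 5) = 108/155.
y_4 = 4/(108/155 + 5) = 620/883.
y_5 = 4/(620/883 + 5) = 3532/5035.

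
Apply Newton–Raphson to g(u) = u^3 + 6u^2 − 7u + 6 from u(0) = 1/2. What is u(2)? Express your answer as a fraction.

5777/532

g'(u) = 3u^2 + 12u − 7.
g(1/2) = 33/8, g'(1/2) = −1/4, so u(1) = (1/2) − (33/8)/(−1/4) = 17.
g(17) = 6534, g'(17) = 1064, so u(2) = 17 − 6534/1064 = 5777/532.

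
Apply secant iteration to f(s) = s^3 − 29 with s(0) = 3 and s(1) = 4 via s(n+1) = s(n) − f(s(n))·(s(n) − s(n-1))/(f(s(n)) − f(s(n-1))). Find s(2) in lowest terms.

f(3) = −2, f(4) = 35. s(2) = 4 − 35·(4 − 3)/(35 − (−2)) = 113/37.

113/37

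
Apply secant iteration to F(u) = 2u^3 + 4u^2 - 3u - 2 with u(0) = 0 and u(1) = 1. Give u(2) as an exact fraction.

F(0) = -2, F(1) = 1. u(2) = 1 - 1·(1 - 0)/(1 - (-2)) = 2/3.

2/3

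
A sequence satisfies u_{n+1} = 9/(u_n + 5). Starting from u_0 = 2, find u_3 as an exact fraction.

396/283

u_1 = 9/(2 + 5) = 9/7.
u_2 = 9/(9/7 + 5) = 63/44.
u_3 = 9/(63/44 + 5) = 396/283.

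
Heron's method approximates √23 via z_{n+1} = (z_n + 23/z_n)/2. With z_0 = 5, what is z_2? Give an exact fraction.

z_1 = (5 + 23/5)/2 = 24/5.
z_2 = (24/5 + 23/(24/5))/2 = 1151/240.

1151/240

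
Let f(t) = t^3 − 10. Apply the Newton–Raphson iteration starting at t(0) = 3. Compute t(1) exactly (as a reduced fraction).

f'(t) = 3t^2.
f(3) = 17, f'(3) = 27, so t(1) = 3 − 17/27 = 64/27.

64/27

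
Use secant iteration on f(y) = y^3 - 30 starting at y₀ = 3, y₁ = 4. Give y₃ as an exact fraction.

80271/25886

f(3) = -3, f(4) = 34. y₂ = 4 - 34·(4 - 3)/(34 - (-3)) = 114/37.
f(4) = 34, f(114/37) = -38046/50653. y₃ = (114/37) - (-38046/50653)·((114/37) - 4)/((-38046/50653) - 34) = 80271/25886.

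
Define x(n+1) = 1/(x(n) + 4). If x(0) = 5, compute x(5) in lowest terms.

665/2817

x(1) = 1/(5 + 4) = 1/9.
x(2) = 1/(1/9 + 4) = 9/37.
x(3) = 1/(9/37 + 4) = 37/157.
x(4) = 1/(37/157 + 4) = 157/665.
x(5) = 1/(157/665 + 4) = 665/2817.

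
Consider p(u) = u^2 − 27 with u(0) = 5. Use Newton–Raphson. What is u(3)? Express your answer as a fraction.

p'(u) = 2u.
p(5) = −2, p'(5) = 10, so u(1) = 5 − (−2)/10 = 26/5.
p(26/5) = 1/25, p'(26/5) = 52/5, so u(2) = (26/5) − (1/25)/(52/5) = 1351/260.
p(1351/260) = 1/67600, p'(1351/260) = 1351/130, so u(3) = (1351/260) − (1/67600)/(1351/130) = 3650401/702520.

3650401/702520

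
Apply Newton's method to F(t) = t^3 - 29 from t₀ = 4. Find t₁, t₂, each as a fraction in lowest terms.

F'(t) = 3t^2.
F(4) = 35, F'(4) = 48, so t₁ = 4 - 35/48 = 157/48.
F(157/48) = 662725/110592, F'(157/48) = 24649/768, so t₂ = (157/48) - (662725/110592)/(24649/768) = 5473477/1774728.

t₁ = 157/48, t₂ = 5473477/1774728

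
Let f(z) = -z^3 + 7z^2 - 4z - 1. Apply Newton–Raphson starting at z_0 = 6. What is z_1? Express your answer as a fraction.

f'(z) = -3z^2 + 14z - 4.
f(6) = 11, f'(6) = -28, so z_1 = 6 - 11/(-28) = 179/28.

179/28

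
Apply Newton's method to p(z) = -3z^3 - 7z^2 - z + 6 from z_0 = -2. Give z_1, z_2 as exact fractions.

p'(z) = -9z^2 - 14z - 1.
p(-2) = 4, p'(-2) = -9, so z_1 = (-2) - 4/(-9) = -14/9.
p(-14/9) = 464/243, p'(-14/9) = -1, so z_2 = (-14/9) - (464/243)/(-1) = 86/243.

z_1 = -14/9, z_2 = 86/243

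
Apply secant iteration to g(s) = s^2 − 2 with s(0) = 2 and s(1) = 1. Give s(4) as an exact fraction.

41/29

g(2) = 2, g(1) = −1. s(2) = 1 − (−1)·(1 − 2)/((−1) − 2) = 4/3.
g(1) = −1, g(4/3) = −2/9. s(3) = (4/3) − (−2/9)·((4/3) − 1)/((−2/9) − (−1)) = 10/7.
g(4/3) = −2/9, g(10/7) = 2/49. s(4) = (10/7) − (2/49)·((10/7) − (4/3))/((2/49) − (−2/9)) = 41/29.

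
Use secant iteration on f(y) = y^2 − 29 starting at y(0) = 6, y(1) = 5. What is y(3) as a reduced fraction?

307/57

f(6) = 7, f(5) = −4. y(2) = 5 − (−4)·(5 − 6)/((−4) − 7) = 59/11.
f(5) = −4, f(59/11) = −28/121. y(3) = (59/11) − (−28/121)·((59/11) − 5)/((−28/121) − (−4)) = 307/57.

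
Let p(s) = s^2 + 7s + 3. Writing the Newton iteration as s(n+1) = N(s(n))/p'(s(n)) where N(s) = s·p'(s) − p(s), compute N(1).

−2

p'(s) = 2s + 7.
N(s) = s·p'(s) − p(s) = s·(2s + 7) − (s^2 + 7s + 3) = s^2 − 3.
N(1) = −2.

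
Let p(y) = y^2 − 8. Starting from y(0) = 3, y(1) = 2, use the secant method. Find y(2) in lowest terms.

14/5

p(3) = 1, p(2) = −4. y(2) = 2 − (−4)·(2 − 3)/((−4) − 1) = 14/5.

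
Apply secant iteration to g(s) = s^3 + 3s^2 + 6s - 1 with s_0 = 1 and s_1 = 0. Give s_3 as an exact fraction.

g(1) = 9, g(0) = -1. s_2 = 0 - (-1)·(0 - 1)/((-1) - 9) = 1/10.
g(0) = -1, g(1/10) = -369/1000. s_3 = (1/10) - (-369/1000)·((1/10) - 0)/((-369/1000) - (-1)) = 100/631.

100/631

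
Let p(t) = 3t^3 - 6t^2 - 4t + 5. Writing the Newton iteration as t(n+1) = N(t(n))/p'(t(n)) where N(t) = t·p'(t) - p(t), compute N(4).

p'(t) = 9t^2 - 12t - 4.
N(t) = t·p'(t) - p(t) = t·(9t^2 - 12t - 4) - (3t^3 - 6t^2 - 4t + 5) = 6t^3 - 6t^2 - 5.
N(4) = 283.

283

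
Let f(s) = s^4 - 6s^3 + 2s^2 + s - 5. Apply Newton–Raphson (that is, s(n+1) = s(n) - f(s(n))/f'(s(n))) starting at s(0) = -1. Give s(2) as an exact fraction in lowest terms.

f'(s) = 4s^3 - 18s^2 + 4s + 1.
f(-1) = 3, f'(-1) = -25, so s(1) = (-1) - 3/(-25) = -22/25.
f(-22/25) = 139581/390625, f'(-22/25) = -299767/15625, so s(2) = (-22/25) - (139581/390625)/(-299767/15625) = -496561/576475.

-496561/576475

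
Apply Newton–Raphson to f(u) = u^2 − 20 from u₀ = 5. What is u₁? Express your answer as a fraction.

9/2

f'(u) = 2u.
f(5) = 5, f'(5) = 10, so u₁ = 5 − 5/10 = 9/2.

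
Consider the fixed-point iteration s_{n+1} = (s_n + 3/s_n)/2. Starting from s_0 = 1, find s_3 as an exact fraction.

s_1 = (1 + 3/1)/2 = 2.
s_2 = (2 + 3/2)/2 = 7/4.
s_3 = (7/4 + 3/(7/4))/2 = 97/56.

97/56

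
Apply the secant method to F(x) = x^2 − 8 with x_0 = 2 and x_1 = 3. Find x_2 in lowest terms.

14/5

F(2) = −4, F(3) = 1. x_2 = 3 − 1·(3 − 2)/(1 − (−4)) = 14/5.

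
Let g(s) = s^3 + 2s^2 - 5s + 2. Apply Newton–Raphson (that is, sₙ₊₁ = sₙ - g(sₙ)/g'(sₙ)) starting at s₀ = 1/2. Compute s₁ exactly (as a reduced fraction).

5/9

g'(s) = 3s^2 + 4s - 5.
g(1/2) = 1/8, g'(1/2) = -9/4, so s₁ = (1/2) - (1/8)/(-9/4) = 5/9.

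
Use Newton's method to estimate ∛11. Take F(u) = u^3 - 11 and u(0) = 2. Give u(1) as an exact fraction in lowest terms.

9/4

F'(u) = 3u^2.
F(2) = -3, F'(2) = 12, so u(1) = 2 - (-3)/12 = 9/4.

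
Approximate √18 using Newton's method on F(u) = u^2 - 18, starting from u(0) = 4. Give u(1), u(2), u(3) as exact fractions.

u(1) = 17/4, u(2) = 577/136, u(3) = 665857/156944

F'(u) = 2u.
F(4) = -2, F'(4) = 8, so u(1) = 4 - (-2)/8 = 17/4.
F(17/4) = 1/16, F'(17/4) = 17/2, so u(2) = (17/4) - (1/16)/(17/2) = 577/136.
F(577/136) = 1/18496, F'(577/136) = 577/68, so u(3) = (577/136) - (1/18496)/(577/68) = 665857/156944.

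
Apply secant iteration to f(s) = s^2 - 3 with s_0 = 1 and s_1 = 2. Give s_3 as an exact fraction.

19/11

f(1) = -2, f(2) = 1. s_2 = 2 - 1·(2 - 1)/(1 - (-2)) = 5/3.
f(2) = 1, f(5/3) = -2/9. s_3 = (5/3) - (-2/9)·((5/3) - 2)/((-2/9) - 1) = 19/11.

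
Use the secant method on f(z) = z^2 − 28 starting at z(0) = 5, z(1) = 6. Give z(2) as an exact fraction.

58/11

f(5) = −3, f(6) = 8. z(2) = 6 − 8·(6 − 5)/(8 − (−3)) = 58/11.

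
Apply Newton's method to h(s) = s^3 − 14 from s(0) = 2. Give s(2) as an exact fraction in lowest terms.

181/75

h'(s) = 3s^2.
h(2) = −6, h'(2) = 12, so s(1) = 2 − (−6)/12 = 5/2.
h(5/2) = 13/8, h'(5/2) = 75/4, so s(2) = (5/2) − (13/8)/(75/4) = 181/75.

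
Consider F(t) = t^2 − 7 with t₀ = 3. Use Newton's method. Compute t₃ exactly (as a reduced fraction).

F'(t) = 2t.
F(3) = 2, F'(3) = 6, so t₁ = 3 − 2/6 = 8/3.
F(8/3) = 1/9, F'(8/3) = 16/3, so t₂ = (8/3) − (1/9)/(16/3) = 127/48.
F(127/48) = 1/2304, F'(127/48) = 127/24, so t₃ = (127/48) − (1/2304)/(127/24) = 32257/12192.

32257/12192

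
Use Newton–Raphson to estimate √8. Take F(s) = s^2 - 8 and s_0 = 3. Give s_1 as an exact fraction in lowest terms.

17/6

F'(s) = 2s.
F(3) = 1, F'(3) = 6, so s_1 = 3 - 1/6 = 17/6.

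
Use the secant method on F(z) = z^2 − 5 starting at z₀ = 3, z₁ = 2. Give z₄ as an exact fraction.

F(3) = 4, F(2) = −1. z₂ = 2 − (−1)·(2 − 3)/((−1) − 4) = 11/5.
F(2) = −1, F(11/5) = −4/25. z₃ = (11/5) − (−4/25)·((11/5) − 2)/((−4/25) − (−1)) = 47/21.
F(11/5) = −4/25, F(47/21) = 4/441. z₄ = (47/21) − (4/441)·((47/21) − (11/5))/((4/441) − (−4/25)) = 521/233.

521/233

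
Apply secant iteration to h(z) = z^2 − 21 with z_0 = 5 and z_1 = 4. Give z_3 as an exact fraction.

h(5) = 4, h(4) = −5. z_2 = 4 − (−5)·(4 − 5)/((−5) − 4) = 41/9.
h(4) = −5, h(41/9) = −20/81. z_3 = (41/9) − (−20/81)·((41/9) − 4)/((−20/81) − (−5)) = 353/77.

353/77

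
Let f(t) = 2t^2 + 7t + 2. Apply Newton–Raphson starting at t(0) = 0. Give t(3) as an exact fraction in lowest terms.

f'(t) = 4t + 7.
f(0) = 2, f'(0) = 7, so t(1) = 0 - 2/7 = -2/7.
f(-2/7) = 8/49, f'(-2/7) = 41/7, so t(2) = (-2/7) - (8/49)/(41/7) = -90/287.
f(-90/287) = 128/82369, f'(-90/287) = 1649/287, so t(3) = (-90/287) - (128/82369)/(1649/287) = -148538/473263.

-148538/473263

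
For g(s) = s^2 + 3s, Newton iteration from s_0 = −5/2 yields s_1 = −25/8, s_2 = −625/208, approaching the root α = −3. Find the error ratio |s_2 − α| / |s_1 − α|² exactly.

s_1 − α = −25/8 − (−3) = −25/8 + 3 = −1/8, so |s_1 − α| = 1/8.
s_2 − α = −625/208 − (−3) = −625/208 + 3 = −1/208, so |s_2 − α| = 1/208.
|s_1 − α|² = 1/64.
Ratio = (1/208) / (1/64) = 4/13.

4/13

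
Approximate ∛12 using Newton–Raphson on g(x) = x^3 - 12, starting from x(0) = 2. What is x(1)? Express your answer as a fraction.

g'(x) = 3x^2.
g(2) = -4, g'(2) = 12, so x(1) = 2 - (-4)/12 = 7/3.

7/3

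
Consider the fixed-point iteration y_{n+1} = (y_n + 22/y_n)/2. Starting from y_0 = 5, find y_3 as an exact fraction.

38878481/8288920

y_1 = (5 + 22/5)/2 = 47/10.
y_2 = (47/10 + 22/(47/10))/2 = 4409/940.
y_3 = (4409/940 + 22/(4409/940))/2 = 38878481/8288920.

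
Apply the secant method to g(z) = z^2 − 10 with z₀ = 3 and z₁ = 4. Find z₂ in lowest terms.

22/7

g(3) = −1, g(4) = 6. z₂ = 4 − 6·(4 − 3)/(6 − (−1)) = 22/7.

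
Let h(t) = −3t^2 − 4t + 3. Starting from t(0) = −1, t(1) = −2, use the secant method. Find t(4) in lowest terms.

h(−1) = 4, h(−2) = −1. t(2) = (−2) − (−1)·((−2) − (−1))/((−1) − 4) = −9/5.
h(−2) = −1, h(−9/5) = 12/25. t(3) = (−9/5) − (12/25)·((−9/5) − (−2))/((12/25) − (−1)) = −69/37.
h(−9/5) = 12/25, h(−69/37) = 36/1369. t(4) = (−69/37) − (36/1369)·((−69/37) − (−9/5))/((36/1369) − (12/25)) = −1209/647.

−1209/647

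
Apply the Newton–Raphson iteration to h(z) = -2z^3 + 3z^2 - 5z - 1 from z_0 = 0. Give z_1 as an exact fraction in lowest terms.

-1/5

h'(z) = -6z^2 + 6z - 5.
h(0) = -1, h'(0) = -5, so z_1 = 0 - (-1)/(-5) = -1/5.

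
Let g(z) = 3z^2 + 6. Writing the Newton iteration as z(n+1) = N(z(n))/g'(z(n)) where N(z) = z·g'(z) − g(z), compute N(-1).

g'(z) = 6z.
N(z) = z·g'(z) − g(z) = z·(6z) − (3z^2 + 6) = 3z^2 − 6.
N(-1) = −3.

−3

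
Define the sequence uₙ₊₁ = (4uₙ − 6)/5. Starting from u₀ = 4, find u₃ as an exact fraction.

−22/25

u₁ = (4·4 − 6)/5 = 2.
u₂ = (4·2 − 6)/5 = 2/5.
u₃ = (4·(2/5) − 6)/5 = −22/25.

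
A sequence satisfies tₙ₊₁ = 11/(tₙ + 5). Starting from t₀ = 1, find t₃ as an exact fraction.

t₁ = 11/(1 + 5) = 11/6.
t₂ = 11/(11/6 + 5) = 66/41.
t₃ = 11/(66/41 + 5) = 451/271.

451/271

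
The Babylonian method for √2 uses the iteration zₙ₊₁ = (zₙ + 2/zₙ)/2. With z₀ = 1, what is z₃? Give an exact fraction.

z₁ = (1 + 2/1)/2 = 3/2.
z₂ = (3/2 + 2/(3/2))/2 = 17/12.
z₃ = (17/12 + 2/(17/12))/2 = 577/408.

577/408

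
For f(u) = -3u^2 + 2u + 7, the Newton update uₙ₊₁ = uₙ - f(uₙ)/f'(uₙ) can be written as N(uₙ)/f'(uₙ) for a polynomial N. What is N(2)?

f'(u) = -6u + 2.
N(u) = u·f'(u) - f(u) = u·(-6u + 2) - (-3u^2 + 2u + 7) = -3u^2 - 7.
N(2) = -19.

-19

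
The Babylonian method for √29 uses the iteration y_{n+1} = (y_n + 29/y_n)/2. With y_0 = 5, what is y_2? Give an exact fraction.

y_1 = (5 + 29/5)/2 = 27/5.
y_2 = (27/5 + 29/(27/5))/2 = 727/135.

727/135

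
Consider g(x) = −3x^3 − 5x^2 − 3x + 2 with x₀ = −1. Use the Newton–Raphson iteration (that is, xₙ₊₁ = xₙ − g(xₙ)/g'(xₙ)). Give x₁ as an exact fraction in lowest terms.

g'(x) = −9x^2 − 10x − 3.
g(−1) = 3, g'(−1) = −2, so x₁ = (−1) − 3/(−2) = 1/2.

1/2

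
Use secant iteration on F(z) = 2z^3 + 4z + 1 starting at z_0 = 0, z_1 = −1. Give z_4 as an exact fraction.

−9787/40207

F(0) = 1, F(−1) = −5. z_2 = (−1) − (−5)·((−1) − 0)/((−5) − 1) = −1/6.
F(−1) = −5, F(−1/6) = 35/108. z_3 = (−1/6) − (35/108)·((−1/6) − (−1))/((35/108) − (−5)) = −5/23.
F(−1/6) = 35/108, F(−5/23) = 1337/12167. z_4 = (−5/23) − (1337/12167)·((−5/23) − (−1/6))/((1337/12167) − (35/108)) = −9787/40207.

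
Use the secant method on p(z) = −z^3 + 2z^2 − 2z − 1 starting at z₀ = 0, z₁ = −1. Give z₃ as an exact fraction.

p(0) = −1, p(−1) = 4. z₂ = (−1) − 4·((−1) − 0)/(4 − (−1)) = −1/5.
p(−1) = 4, p(−1/5) = −64/125. z₃ = (−1/5) − (−64/125)·((−1/5) − (−1))/((−64/125) − 4) = −41/141.

−41/141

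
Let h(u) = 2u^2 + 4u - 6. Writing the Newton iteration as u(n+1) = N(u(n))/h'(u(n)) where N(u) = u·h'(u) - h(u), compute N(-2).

h'(u) = 4u + 4.
N(u) = u·h'(u) - h(u) = u·(4u + 4) - (2u^2 + 4u - 6) = 2u^2 + 6.
N(-2) = 14.

14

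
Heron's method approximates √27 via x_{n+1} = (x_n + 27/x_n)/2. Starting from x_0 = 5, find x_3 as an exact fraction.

3650401/702520

x_1 = (5 + 27/5)/2 = 26/5.
x_2 = (26/5 + 27/(26/5))/2 = 1351/260.
x_3 = (1351/260 + 27/(1351/260))/2 = 3650401/702520.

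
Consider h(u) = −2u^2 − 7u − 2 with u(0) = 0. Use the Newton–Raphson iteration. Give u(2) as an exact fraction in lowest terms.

h'(u) = −4u − 7.
h(0) = −2, h'(0) = −7, so u(1) = 0 − (−2)/(−7) = −2/7.
h(−2/7) = −8/49, h'(−2/7) = −41/7, so u(2) = (−2/7) − (−8/49)/(−41/7) = −90/287.

−90/287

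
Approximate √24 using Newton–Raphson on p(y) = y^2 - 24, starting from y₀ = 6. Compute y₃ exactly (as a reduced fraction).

p'(y) = 2y.
p(6) = 12, p'(6) = 12, so y₁ = 6 - 12/12 = 5.
p(5) = 1, p'(5) = 10, so y₂ = 5 - 1/10 = 49/10.
p(49/10) = 1/100, p'(49/10) = 49/5, so y₃ = (49/10) - (1/100)/(49/5) = 4801/980.

4801/980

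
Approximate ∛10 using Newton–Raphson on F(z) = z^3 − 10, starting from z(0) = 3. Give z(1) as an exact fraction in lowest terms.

F'(z) = 3z^2.
F(3) = 17, F'(3) = 27, so z(1) = 3 − 17/27 = 64/27.

64/27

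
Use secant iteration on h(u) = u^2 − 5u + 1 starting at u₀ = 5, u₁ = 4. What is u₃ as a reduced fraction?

h(5) = 1, h(4) = −3. u₂ = 4 − (−3)·(4 − 5)/((−3) − 1) = 19/4.
h(4) = −3, h(19/4) = −3/16. u₃ = (19/4) − (−3/16)·((19/4) − 4)/((−3/16) − (−3)) = 24/5.

24/5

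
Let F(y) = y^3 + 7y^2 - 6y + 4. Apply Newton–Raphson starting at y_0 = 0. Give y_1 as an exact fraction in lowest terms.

2/3

F'(y) = 3y^2 + 14y - 6.
F(0) = 4, F'(0) = -6, so y_1 = 0 - 4/(-6) = 2/3.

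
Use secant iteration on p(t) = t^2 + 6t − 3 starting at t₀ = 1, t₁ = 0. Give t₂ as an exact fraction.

p(1) = 4, p(0) = −3. t₂ = 0 − (−3)·(0 − 1)/((−3) − 4) = 3/7.

3/7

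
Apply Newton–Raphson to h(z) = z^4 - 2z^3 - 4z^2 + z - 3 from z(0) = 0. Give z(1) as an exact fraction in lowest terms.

3

h'(z) = 4z^3 - 6z^2 - 8z + 1.
h(0) = -3, h'(0) = 1, so z(1) = 0 - (-3)/1 = 3.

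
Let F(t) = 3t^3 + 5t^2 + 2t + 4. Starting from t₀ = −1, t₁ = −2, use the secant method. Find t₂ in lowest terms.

−3/2

F(−1) = 4, F(−2) = −4. t₂ = (−2) − (−4)·((−2) − (−1))/((−4) − 4) = −3/2.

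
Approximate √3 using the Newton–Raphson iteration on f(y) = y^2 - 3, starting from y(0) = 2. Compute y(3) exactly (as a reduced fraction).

18817/10864

f'(y) = 2y.
f(2) = 1, f'(2) = 4, so y(1) = 2 - 1/4 = 7/4.
f(7/4) = 1/16, f'(7/4) = 7/2, so y(2) = (7/4) - (1/16)/(7/2) = 97/56.
f(97/56) = 1/3136, f'(97/56) = 97/28, so y(3) = (97/56) - (1/3136)/(97/28) = 18817/10864.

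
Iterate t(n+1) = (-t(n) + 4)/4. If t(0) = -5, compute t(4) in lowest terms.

199/256

t(1) = (-(-5) + 4)/4 = 9/4.
t(2) = (-(9/4) + 4)/4 = 7/16.
t(3) = (-(7/16) + 4)/4 = 57/64.
t(4) = (-(57/64) + 4)/4 = 199/256.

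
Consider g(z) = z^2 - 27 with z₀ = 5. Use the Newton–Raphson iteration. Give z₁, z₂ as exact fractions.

z₁ = 26/5, z₂ = 1351/260

g'(z) = 2z.
g(5) = -2, g'(5) = 10, so z₁ = 5 - (-2)/10 = 26/5.
g(26/5) = 1/25, g'(26/5) = 52/5, so z₂ = (26/5) - (1/25)/(52/5) = 1351/260.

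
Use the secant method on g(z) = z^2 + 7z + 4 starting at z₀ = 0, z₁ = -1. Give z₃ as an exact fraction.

-5/8

g(0) = 4, g(-1) = -2. z₂ = (-1) - (-2)·((-1) - 0)/((-2) - 4) = -2/3.
g(-1) = -2, g(-2/3) = -2/9. z₃ = (-2/3) - (-2/9)·((-2/3) - (-1))/((-2/9) - (-2)) = -5/8.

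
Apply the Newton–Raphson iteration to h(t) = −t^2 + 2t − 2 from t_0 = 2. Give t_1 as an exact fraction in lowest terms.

h'(t) = −2t + 2.
h(2) = −2, h'(2) = −2, so t_1 = 2 − (−2)/(−2) = 1.

1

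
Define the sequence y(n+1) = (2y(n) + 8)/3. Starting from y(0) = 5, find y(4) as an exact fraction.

200/27

y(1) = (2·5 + 8)/3 = 6.
y(2) = (2·6 + 8)/3 = 20/3.
y(3) = (2·(20/3) + 8)/3 = 64/9.
y(4) = (2·(64/9) + 8)/3 = 200/27.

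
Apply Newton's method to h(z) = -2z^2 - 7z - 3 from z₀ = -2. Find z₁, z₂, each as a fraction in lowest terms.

z₁ = -5, z₂ = -47/13

h'(z) = -4z - 7.
h(-2) = 3, h'(-2) = 1, so z₁ = (-2) - 3/1 = -5.
h(-5) = -18, h'(-5) = 13, so z₂ = (-5) - (-18)/13 = -47/13.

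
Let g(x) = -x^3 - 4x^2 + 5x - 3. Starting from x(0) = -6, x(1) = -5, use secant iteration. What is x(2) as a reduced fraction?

g(-6) = 39, g(-5) = -3. x(2) = (-5) - (-3)·((-5) - (-6))/((-3) - 39) = -71/14.

-71/14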